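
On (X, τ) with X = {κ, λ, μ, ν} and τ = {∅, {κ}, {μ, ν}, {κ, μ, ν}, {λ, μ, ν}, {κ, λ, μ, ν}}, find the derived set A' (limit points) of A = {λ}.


A' = ∅

For each x ∈ X, list the open sets U ∈ τ with x ∈ U, then check whether U ∩ (A ∖ {x}) ≠ ∅ for every such U.
  x = κ: open {κ} ∋ x has {κ} ∩ (A ∖ {κ}) = ∅, so x is NOT a limit point.
  x = λ: open {λ, μ, ν} ∋ x has {λ, μ, ν} ∩ (A ∖ {λ}) = ∅, so x is NOT a limit point.
  x = μ: open {μ, ν} ∋ x has {μ, ν} ∩ (A ∖ {μ}) = ∅, so x is NOT a limit point.
  x = ν: open {μ, ν} ∋ x has {μ, ν} ∩ (A ∖ {ν}) = ∅, so x is NOT a limit point.
Collecting: A' = ∅.


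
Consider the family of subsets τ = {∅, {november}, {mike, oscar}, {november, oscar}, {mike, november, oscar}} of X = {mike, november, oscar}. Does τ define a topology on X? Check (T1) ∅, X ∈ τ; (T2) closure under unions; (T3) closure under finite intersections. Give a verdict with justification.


τ is NOT a topology on X.

Axiom (T1): ∅ ∈ τ? Yes; X ∈ τ? Yes.
Axiom (T2/T3): check pairwise unions and intersections of members of τ.
Counterexample for (T3): {mike, oscar} ∩ {november, oscar} = {oscar} ∉ τ. Therefore τ is NOT a topology.


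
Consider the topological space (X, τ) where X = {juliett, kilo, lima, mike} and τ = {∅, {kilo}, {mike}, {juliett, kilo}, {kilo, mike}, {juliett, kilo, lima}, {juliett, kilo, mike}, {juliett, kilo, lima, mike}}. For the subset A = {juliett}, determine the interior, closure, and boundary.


int(A) = ∅, cl(A) = {juliett, lima}, ∂A = {juliett, lima}.

Closed sets in (X, τ) are complements of opens:
  closed(X, τ) = {∅, {lima}, {mike}, {juliett, lima}, {lima, mike}, {juliett, kilo, lima}, {juliett, lima, mike}, {juliett, kilo, lima, mike}}.
int(A) = ⋃ {U ∈ τ : U ⊆ A}. Opens contained in A: ∅.
Taking the union of these: int(A) = ∅.
cl(A) = ⋂ {C closed : A ⊆ C}. Closed sets containing A: {juliett, lima}, {juliett, kilo, lima}, {juliett, lima, mike}, {juliett, kilo, lima, mike}.
Intersecting these: cl(A) = {juliett, lima}.
∂A = cl(A) ∖ int(A) = {juliett, lima} ∖ ∅ = {juliett, lima}.


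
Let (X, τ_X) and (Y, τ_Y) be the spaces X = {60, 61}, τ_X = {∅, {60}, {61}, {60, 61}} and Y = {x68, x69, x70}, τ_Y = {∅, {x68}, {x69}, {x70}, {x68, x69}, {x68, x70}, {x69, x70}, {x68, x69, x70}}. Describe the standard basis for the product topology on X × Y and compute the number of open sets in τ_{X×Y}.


Basis B = {∅ × ∅, {60} × {x68}, {60} × {x69}, {60} × {x70}, {61} × {x68}, {61} × {x69}, {61} × {x70}, {60} × {x68, x69}, {60} × {x68, x70}, {60, 61} × {x68}, {60} × {x69, x70}, {60, 61} × {x69}, {60, 61} × {x70}, {61} × {x68, x69}, {61} × {x68, x70}, {61} × {x69, x70}, {60} × {x68, x69, x70}, {61} × {x68, x69, x70}, {60, 61} × {x68, x69}, {60, 61} × {x68, x70}, {60, 61} × {x69, x70}, {60, 61} × {x68, x69, x70}}; |τ_{X×Y}| = 64.

Enumerate products U × V with U ∈ τ_X, V ∈ τ_Y (deduplicated):
  ∅ × ∅ = {} (∅)
  {60} × {x68} = {(60,x68)}
  {60} × {x69} = {(60,x69)}
  {60} × {x70} = {(60,x70)}
  {61} × {x68} = {(61,x68)}
  {61} × {x69} = {(61,x69)}
  {61} × {x70} = {(61,x70)}
  {60} × {x68, x69} = {(60,x68), (60,x69)}
  {60} × {x68, x70} = {(60,x68), (60,x70)}
  {60, 61} × {x68} = {(60,x68), (61,x68)}
  {60} × {x69, x70} = {(60,x69), (60,x70)}
  {60, 61} × {x69} = {(60,x69), (61,x69)}
  {60, 61} × {x70} = {(60,x70), (61,x70)}
  {61} × {x68, x69} = {(61,x68), (61,x69)}
  {61} × {x68, x70} = {(61,x68), (61,x70)}
  {61} × {x69, x70} = {(61,x69), (61,x70)}
  {60} × {x68, x69, x70} = {(60,x68), (60,x69), (60,x70)}
  {61} × {x68, x69, x70} = {(61,x68), (61,x69), (61,x70)}
  {60, 61} × {x68, x69} = {(60,x68), (60,x69), (61,x68), (61,x69)}
  {60, 61} × {x68, x70} = {(60,x68), (60,x70), (61,x68), (61,x70)}
  {60, 61} × {x69, x70} = {(60,x69), (60,x70), (61,x69), (61,x70)}
  {60, 61} × {x68, x69, x70} = {(60,x68), (60,x69), (60,x70), (61,x68), (61,x69), (61,x70)}
These 22 distinct sets form the basis B.
Close under arbitrary unions to get τ_{X×Y}; counting gives |τ_{X×Y}| = 64.


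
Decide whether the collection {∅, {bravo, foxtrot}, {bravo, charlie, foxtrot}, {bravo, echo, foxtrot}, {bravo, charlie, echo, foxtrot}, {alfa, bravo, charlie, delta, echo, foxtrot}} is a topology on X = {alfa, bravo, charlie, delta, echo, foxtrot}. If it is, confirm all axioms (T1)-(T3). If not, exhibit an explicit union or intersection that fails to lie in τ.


τ IS a topology on X.

Axiom (T1): ∅ ∈ τ? Yes; X ∈ τ? Yes.
Axiom (T2/T3): check pairwise unions and intersections of members of τ.
All pairwise intersections and unions checked — each lies in τ. Therefore τ satisfies (T1), (T2), (T3): it IS a topology on X.


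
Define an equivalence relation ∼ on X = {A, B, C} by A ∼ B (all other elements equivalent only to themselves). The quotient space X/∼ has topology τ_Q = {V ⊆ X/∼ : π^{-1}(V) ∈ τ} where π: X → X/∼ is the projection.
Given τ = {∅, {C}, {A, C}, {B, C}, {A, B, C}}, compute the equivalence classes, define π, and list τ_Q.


X/∼ = {[A=B], [C]}; |τ_Q| = 3.

Equivalence classes: [A=B], [C].
Quotient map π: X → X/∼ sends A ↦ [A=B], B ↦ [A=B], C ↦ [C].
For each subset V ⊆ X/∼, compute π^{-1}(V) ⊆ X and check whether π^{-1}(V) ∈ τ. V is open in τ_Q iff π^{-1}(V) ∈ τ.
  V = {}: π^{-1}(V) = ∅ ∈ τ ✓.
  V = {[A=B]}: π^{-1}(V) = {A, B} ∉ τ ✗.
  V = {[C]}: π^{-1}(V) = {C} ∈ τ ✓.
  V = {[A=B], [C]}: π^{-1}(V) = {A, B, C} ∈ τ ✓.
Open sets in the quotient: τ_Q = {{}, {[C]}, {[A=B], [C]}} (3 elements).


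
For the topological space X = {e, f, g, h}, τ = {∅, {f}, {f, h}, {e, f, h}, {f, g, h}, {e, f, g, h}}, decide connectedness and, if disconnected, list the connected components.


(X, τ) is connected.

Find clopen sets (U ∈ τ with X ∖ U ∈ τ):
  U = ∅, X ∖ U = {e, f, g, h} — both open, so U is clopen.
  U = {e, f, g, h}, X ∖ U = ∅ — both open, so U is clopen.
Only trivial clopens (∅ and X) exist, so (X, τ) is connected.
Compute connected components by grouping points that agree on all clopens:
  component: {e, f, g, h}


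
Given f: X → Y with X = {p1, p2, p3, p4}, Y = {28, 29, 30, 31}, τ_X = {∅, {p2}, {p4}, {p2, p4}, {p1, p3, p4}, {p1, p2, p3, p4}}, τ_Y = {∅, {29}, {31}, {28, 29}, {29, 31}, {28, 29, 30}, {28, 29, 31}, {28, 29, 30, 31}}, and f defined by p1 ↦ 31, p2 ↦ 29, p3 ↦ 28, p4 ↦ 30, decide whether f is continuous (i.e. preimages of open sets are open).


f is NOT continuous.

Compute f^{-1}(U) for each U ∈ τ_Y:
  U = ∅: f^{-1}(U) = ∅ ∈ τ_X ✓.
  U = {29}: f^{-1}(U) = {p2} ∈ τ_X ✓.
  U = {31}: f^{-1}(U) = {p1} ∉ τ_X ✗.
  U = {28, 29}: f^{-1}(U) = {p2, p3} ∉ τ_X ✗.
  U = {29, 31}: f^{-1}(U) = {p1, p2} ∉ τ_X ✗.
  U = {28, 29, 30}: f^{-1}(U) = {p2, p3, p4} ∉ τ_X ✗.
  U = {28, 29, 31}: f^{-1}(U) = {p1, p2, p3} ∉ τ_X ✗.
  U = {28, 29, 30, 31}: f^{-1}(U) = {p1, p2, p3, p4} ∈ τ_X ✓.
Found U = {31} with f^{-1}(U) = {p1} not in τ_X. Therefore f is NOT continuous.


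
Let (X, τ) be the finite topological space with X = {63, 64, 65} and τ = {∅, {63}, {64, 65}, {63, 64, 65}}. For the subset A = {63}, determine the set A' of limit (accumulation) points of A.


A' = ∅

For each x ∈ X, list the open sets U ∈ τ with x ∈ U, then check whether U ∩ (A ∖ {x}) ≠ ∅ for every such U.
  x = 63: open {63} ∋ x has {63} ∩ (A ∖ {63}) = ∅, so x is NOT a limit point.
  x = 64: open {64, 65} ∋ x has {64, 65} ∩ (A ∖ {64}) = ∅, so x is NOT a limit point.
  x = 65: open {64, 65} ∋ x has {64, 65} ∩ (A ∖ {65}) = ∅, so x is NOT a limit point.
Collecting: A' = ∅.


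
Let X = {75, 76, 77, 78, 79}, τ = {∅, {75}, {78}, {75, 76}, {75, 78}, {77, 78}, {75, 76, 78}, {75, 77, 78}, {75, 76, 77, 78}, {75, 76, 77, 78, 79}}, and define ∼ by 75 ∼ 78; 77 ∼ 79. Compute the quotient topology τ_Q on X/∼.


X/∼ = {[75=78], [76], [77=79]}; |τ_Q| = 4.

Equivalence classes: [75=78], [76], [77=79].
Quotient map π: X → X/∼ sends 75 ↦ [75=78], 76 ↦ [76], 77 ↦ [77=79], 78 ↦ [75=78], 79 ↦ [77=79].
For each subset V ⊆ X/∼, compute π^{-1}(V) ⊆ X and check whether π^{-1}(V) ∈ τ. V is open in τ_Q iff π^{-1}(V) ∈ τ.
  V = {}: π^{-1}(V) = ∅ ∈ τ ✓.
  V = {[75=78]}: π^{-1}(V) = {75, 78} ∈ τ ✓.
  V = {[76]}: π^{-1}(V) = {76} ∉ τ ✗.
  V = {[75=78], [76]}: π^{-1}(V) = {75, 76, 78} ∈ τ ✓.
  V = {[77=79]}: π^{-1}(V) = {77, 79} ∉ τ ✗.
  V = {[75=78], [77=79]}: π^{-1}(V) = {75, 77, 78, 79} ∉ τ ✗.
  V = {[76], [77=79]}: π^{-1}(V) = {76, 77, 79} ∉ τ ✗.
  V = {[75=78], [76], [77=79]}: π^{-1}(V) = {75, 76, 77, 78, 79} ∈ τ ✓.
Open sets in the quotient: τ_Q = {{}, {[75=78]}, {[75=78], [76]}, {[75=78], [76], [77=79]}} (4 elements).


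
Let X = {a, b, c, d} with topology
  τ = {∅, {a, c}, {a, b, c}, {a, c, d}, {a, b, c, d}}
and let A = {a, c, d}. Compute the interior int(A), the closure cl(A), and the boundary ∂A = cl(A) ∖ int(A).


int(A) = {a, c, d}, cl(A) = {a, b, c, d}, ∂A = {b}.

Closed sets in (X, τ) are complements of opens:
  closed(X, τ) = {∅, {b}, {d}, {b, d}, {a, b, c, d}}.
int(A) = ⋃ {U ∈ τ : U ⊆ A}. Opens contained in A: ∅, {a, c}, {a, c, d}.
Taking the union of these: int(A) = {a, c, d}.
cl(A) = ⋂ {C closed : A ⊆ C}. Closed sets containing A: {a, b, c, d}.
Intersecting these: cl(A) = {a, b, c, d}.
∂A = cl(A) ∖ int(A) = {a, b, c, d} ∖ {a, c, d} = {b}.


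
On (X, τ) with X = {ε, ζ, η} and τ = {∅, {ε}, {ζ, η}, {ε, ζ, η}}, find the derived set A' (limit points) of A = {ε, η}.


A' = {ζ}

For each x ∈ X, list the open sets U ∈ τ with x ∈ U, then check whether U ∩ (A ∖ {x}) ≠ ∅ for every such U.
  x = ε: open {ε} ∋ x has {ε} ∩ (A ∖ {ε}) = ∅, so x is NOT a limit point.
  x = ζ: opens ∋ x are {ζ, η}, {ε, ζ, η}; each meets A ∖ {ζ}, so x IS a limit point.
  x = η: open {ζ, η} ∋ x has {ζ, η} ∩ (A ∖ {η}) = ∅, so x is NOT a limit point.
Collecting: A' = {ζ}.


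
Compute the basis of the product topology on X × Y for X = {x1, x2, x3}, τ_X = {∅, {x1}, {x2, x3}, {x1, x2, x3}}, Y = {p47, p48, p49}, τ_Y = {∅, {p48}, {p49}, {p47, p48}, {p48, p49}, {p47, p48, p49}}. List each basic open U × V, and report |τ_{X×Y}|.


Basis B = {∅ × ∅, {x1} × {p48}, {x1} × {p49}, {x1} × {p47, p48}, {x1} × {p48, p49}, {x2, x3} × {p48}, {x2, x3} × {p49}, {x1} × {p47, p48, p49}, {x1, x2, x3} × {p48}, {x1, x2, x3} × {p49}, {x2, x3} × {p47, p48}, {x2, x3} × {p48, p49}, {x1, x2, x3} × {p47, p48}, {x1, x2, x3} × {p48, p49}, {x2, x3} × {p47, p48, p49}, {x1, x2, x3} × {p47, p48, p49}}; |τ_{X×Y}| = 36.

Enumerate products U × V with U ∈ τ_X, V ∈ τ_Y (deduplicated):
  ∅ × ∅ = {} (∅)
  {x1} × {p48} = {(x1,p48)}
  {x1} × {p49} = {(x1,p49)}
  {x1} × {p47, p48} = {(x1,p47), (x1,p48)}
  {x1} × {p48, p49} = {(x1,p48), (x1,p49)}
  {x2, x3} × {p48} = {(x2,p48), (x3,p48)}
  {x2, x3} × {p49} = {(x2,p49), (x3,p49)}
  {x1} × {p47, p48, p49} = {(x1,p47), (x1,p48), (x1,p49)}
  {x1, x2, x3} × {p48} = {(x1,p48), (x2,p48), (x3,p48)}
  {x1, x2, x3} × {p49} = {(x1,p49), (x2,p49), (x3,p49)}
  {x2, x3} × {p47, p48} = {(x2,p47), (x2,p48), (x3,p47), (x3,p48)}
  {x2, x3} × {p48, p49} = {(x2,p48), (x2,p49), (x3,p48), (x3,p49)}
  {x1, x2, x3} × {p47, p48} = {(x1,p47), (x1,p48), (x2,p47), (x2,p48), (x3,p47), (x3,p48)}
  {x1, x2, x3} × {p48, p49} = {(x1,p48), (x1,p49), (x2,p48), (x2,p49), (x3,p48), (x3,p49)}
  {x2, x3} × {p47, p48, p49} = {(x2,p47), (x2,p48), (x2,p49), (x3,p47), (x3,p48), (x3,p49)}
  {x1, x2, x3} × {p47, p48, p49} = {(x1,p47), (x1,p48), (x1,p49), (x2,p47), (x2,p48), (x2,p49), (x3,p47), (x3,p48), (x3,p49)}
These 16 distinct sets form the basis B.
Close under arbitrary unions to get τ_{X×Y}; counting gives |τ_{X×Y}| = 36.


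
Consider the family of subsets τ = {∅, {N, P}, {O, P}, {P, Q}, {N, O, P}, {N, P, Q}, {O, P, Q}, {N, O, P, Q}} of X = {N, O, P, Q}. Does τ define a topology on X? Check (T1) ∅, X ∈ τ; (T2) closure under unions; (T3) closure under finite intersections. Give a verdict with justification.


τ is NOT a topology on X.

Axiom (T1): ∅ ∈ τ? Yes; X ∈ τ? Yes.
Axiom (T2/T3): check pairwise unions and intersections of members of τ.
Counterexample for (T3): {N, P} ∩ {O, P} = {P} ∉ τ. Therefore τ is NOT a topology.


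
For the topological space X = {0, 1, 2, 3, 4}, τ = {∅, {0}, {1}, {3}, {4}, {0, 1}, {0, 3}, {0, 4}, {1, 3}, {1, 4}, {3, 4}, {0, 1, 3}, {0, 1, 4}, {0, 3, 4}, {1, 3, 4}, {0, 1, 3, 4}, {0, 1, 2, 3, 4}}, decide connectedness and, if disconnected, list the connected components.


(X, τ) is connected.

Find clopen sets (U ∈ τ with X ∖ U ∈ τ):
  U = ∅, X ∖ U = {0, 1, 2, 3, 4} — both open, so U is clopen.
  U = {0, 1, 2, 3, 4}, X ∖ U = ∅ — both open, so U is clopen.
Only trivial clopens (∅ and X) exist, so (X, τ) is connected.
Compute connected components by grouping points that agree on all clopens:
  component: {0, 1, 2, 3, 4}


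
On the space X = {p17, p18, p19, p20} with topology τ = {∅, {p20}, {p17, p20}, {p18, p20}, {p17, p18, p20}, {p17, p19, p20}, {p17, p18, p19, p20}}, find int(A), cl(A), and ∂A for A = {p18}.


int(A) = ∅, cl(A) = {p18}, ∂A = {p18}.

Closed sets in (X, τ) are complements of opens:
  closed(X, τ) = {∅, {p18}, {p19}, {p17, p19}, {p18, p19}, {p17, p18, p19}, {p17, p18, p19, p20}}.
int(A) = ⋃ {U ∈ τ : U ⊆ A}. Opens contained in A: ∅.
Taking the union of these: int(A) = ∅.
cl(A) = ⋂ {C closed : A ⊆ C}. Closed sets containing A: {p18}, {p18, p19}, {p17, p18, p19}, {p17, p18, p19, p20}.
Intersecting these: cl(A) = {p18}.
∂A = cl(A) ∖ int(A) = {p18} ∖ ∅ = {p18}.


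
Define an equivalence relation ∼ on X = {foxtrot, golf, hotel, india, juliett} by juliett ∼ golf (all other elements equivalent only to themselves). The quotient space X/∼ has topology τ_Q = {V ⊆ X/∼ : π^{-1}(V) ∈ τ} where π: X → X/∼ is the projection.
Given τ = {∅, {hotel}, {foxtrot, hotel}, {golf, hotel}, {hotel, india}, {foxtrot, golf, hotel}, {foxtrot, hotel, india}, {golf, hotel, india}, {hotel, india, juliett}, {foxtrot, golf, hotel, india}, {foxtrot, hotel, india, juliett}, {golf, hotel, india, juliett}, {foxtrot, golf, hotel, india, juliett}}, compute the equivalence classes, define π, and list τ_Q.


X/∼ = {[foxtrot], [golf=juliett], [hotel], [india]}; |τ_Q| = 7.

Equivalence classes: [foxtrot], [golf=juliett], [hotel], [india].
Quotient map π: X → X/∼ sends foxtrot ↦ [foxtrot], golf ↦ [golf=juliett], hotel ↦ [hotel], india ↦ [india], juliett ↦ [golf=juliett].
For each subset V ⊆ X/∼, compute π^{-1}(V) ⊆ X and check whether π^{-1}(V) ∈ τ. V is open in τ_Q iff π^{-1}(V) ∈ τ.
  V = {}: π^{-1}(V) = ∅ ∈ τ ✓.
  V = {[foxtrot]}: π^{-1}(V) = {foxtrot} ∉ τ ✗.
  V = {[golf=juliett]}: π^{-1}(V) = {golf, juliett} ∉ τ ✗.
  V = {[foxtrot], [golf=juliett]}: π^{-1}(V) = {foxtrot, golf, juliett} ∉ τ ✗.
  V = {[hotel]}: π^{-1}(V) = {hotel} ∈ τ ✓.
  V = {[foxtrot], [hotel]}: π^{-1}(V) = {foxtrot, hotel} ∈ τ ✓.
  V = {[golf=juliett], [hotel]}: π^{-1}(V) = {golf, hotel, juliett} ∉ τ ✗.
  V = {[foxtrot], [golf=juliett], [hotel]}: π^{-1}(V) = {foxtrot, golf, hotel, juliett} ∉ τ ✗.
  V = {[india]}: π^{-1}(V) = {india} ∉ τ ✗.
  V = {[foxtrot], [india]}: π^{-1}(V) = {foxtrot, india} ∉ τ ✗.
  V = {[golf=juliett], [india]}: π^{-1}(V) = {golf, india, juliett} ∉ τ ✗.
  V = {[foxtrot], [golf=juliett], [india]}: π^{-1}(V) = {foxtrot, golf, india, juliett} ∉ τ ✗.
  V = {[hotel], [india]}: π^{-1}(V) = {hotel, india} ∈ τ ✓.
  V = {[foxtrot], [hotel], [india]}: π^{-1}(V) = {foxtrot, hotel, india} ∈ τ ✓.
  V = {[golf=juliett], [hotel], [india]}: π^{-1}(V) = {golf, hotel, india, juliett} ∈ τ ✓.
  V = {[foxtrot], [golf=juliett], [hotel], [india]}: π^{-1}(V) = {foxtrot, golf, hotel, india, juliett} ∈ τ ✓.
Open sets in the quotient: τ_Q = {{}, {[hotel]}, {[foxtrot], [hotel]}, {[hotel], [india]}, {[foxtrot], [hotel], [india]}, {[golf=juliett], [hotel], [india]}, {[foxtrot], [golf=juliett], [hotel], [india]}} (7 elements).


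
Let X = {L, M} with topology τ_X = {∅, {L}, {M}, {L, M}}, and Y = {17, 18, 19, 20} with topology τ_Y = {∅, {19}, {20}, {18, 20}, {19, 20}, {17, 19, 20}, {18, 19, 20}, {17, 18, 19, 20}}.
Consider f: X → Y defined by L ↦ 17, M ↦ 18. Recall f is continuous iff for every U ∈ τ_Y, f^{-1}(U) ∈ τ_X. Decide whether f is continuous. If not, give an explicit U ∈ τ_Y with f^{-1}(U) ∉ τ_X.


f IS continuous.

Compute f^{-1}(U) for each U ∈ τ_Y:
  U = ∅: f^{-1}(U) = ∅ ∈ τ_X ✓.
  U = {19}: f^{-1}(U) = ∅ ∈ τ_X ✓.
  U = {20}: f^{-1}(U) = ∅ ∈ τ_X ✓.
  U = {18, 20}: f^{-1}(U) = {M} ∈ τ_X ✓.
  U = {19, 20}: f^{-1}(U) = ∅ ∈ τ_X ✓.
  U = {17, 19, 20}: f^{-1}(U) = {L} ∈ τ_X ✓.
  U = {18, 19, 20}: f^{-1}(U) = {M} ∈ τ_X ✓.
  U = {17, 18, 19, 20}: f^{-1}(U) = {L, M} ∈ τ_X ✓.
Every preimage lies in τ_X, so f IS continuous.


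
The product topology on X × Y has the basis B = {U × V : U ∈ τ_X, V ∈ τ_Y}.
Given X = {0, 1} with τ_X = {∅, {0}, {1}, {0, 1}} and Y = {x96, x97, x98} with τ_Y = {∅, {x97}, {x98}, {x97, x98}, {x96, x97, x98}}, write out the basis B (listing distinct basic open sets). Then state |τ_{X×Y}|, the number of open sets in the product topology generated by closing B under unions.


Basis B = {∅ × ∅, {0} × {x97}, {0} × {x98}, {1} × {x97}, {1} × {x98}, {0} × {x97, x98}, {0, 1} × {x97}, {0, 1} × {x98}, {1} × {x97, x98}, {0} × {x96, x97, x98}, {1} × {x96, x97, x98}, {0, 1} × {x97, x98}, {0, 1} × {x96, x97, x98}}; |τ_{X×Y}| = 25.

Enumerate products U × V with U ∈ τ_X, V ∈ τ_Y (deduplicated):
  ∅ × ∅ = {} (∅)
  {0} × {x97} = {(0,x97)}
  {0} × {x98} = {(0,x98)}
  {1} × {x97} = {(1,x97)}
  {1} × {x98} = {(1,x98)}
  {0} × {x97, x98} = {(0,x97), (0,x98)}
  {0, 1} × {x97} = {(0,x97), (1,x97)}
  {0, 1} × {x98} = {(0,x98), (1,x98)}
  {1} × {x97, x98} = {(1,x97), (1,x98)}
  {0} × {x96, x97, x98} = {(0,x96), (0,x97), (0,x98)}
  {1} × {x96, x97, x98} = {(1,x96), (1,x97), (1,x98)}
  {0, 1} × {x97, x98} = {(0,x97), (0,x98), (1,x97), (1,x98)}
  {0, 1} × {x96, x97, x98} = {(0,x96), (0,x97), (0,x98), (1,x96), (1,x97), (1,x98)}
These 13 distinct sets form the basis B.
Close under arbitrary unions to get τ_{X×Y}; counting gives |τ_{X×Y}| = 25.


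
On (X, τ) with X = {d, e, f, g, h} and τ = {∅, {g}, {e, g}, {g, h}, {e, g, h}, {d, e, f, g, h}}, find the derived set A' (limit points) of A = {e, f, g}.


A' = {d, e, f, h}

For each x ∈ X, list the open sets U ∈ τ with x ∈ U, then check whether U ∩ (A ∖ {x}) ≠ ∅ for every such U.
  x = d: opens ∋ x are {d, e, f, g, h}; each meets A ∖ {d}, so x IS a limit point.
  x = e: opens ∋ x are {e, g}, {e, g, h}, {d, e, f, g, h}; each meets A ∖ {e}, so x IS a limit point.
  x = f: opens ∋ x are {d, e, f, g, h}; each meets A ∖ {f}, so x IS a limit point.
  x = g: open {g} ∋ x has {g} ∩ (A ∖ {g}) = ∅, so x is NOT a limit point.
  x = h: opens ∋ x are {g, h}, {e, g, h}, {d, e, f, g, h}; each meets A ∖ {h}, so x IS a limit point.
Collecting: A' = {d, e, f, h}.


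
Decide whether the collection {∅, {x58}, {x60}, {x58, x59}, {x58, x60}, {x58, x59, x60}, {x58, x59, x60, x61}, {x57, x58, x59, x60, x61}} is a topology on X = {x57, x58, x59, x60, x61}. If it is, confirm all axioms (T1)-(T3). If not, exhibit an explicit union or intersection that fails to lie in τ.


τ IS a topology on X.

Axiom (T1): ∅ ∈ τ? Yes; X ∈ τ? Yes.
Axiom (T2/T3): check pairwise unions and intersections of members of τ.
All pairwise intersections and unions checked — each lies in τ. Therefore τ satisfies (T1), (T2), (T3): it IS a topology on X.


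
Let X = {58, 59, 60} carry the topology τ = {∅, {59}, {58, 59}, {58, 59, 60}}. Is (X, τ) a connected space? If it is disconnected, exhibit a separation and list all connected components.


(X, τ) is connected.

Find clopen sets (U ∈ τ with X ∖ U ∈ τ):
  U = ∅, X ∖ U = {58, 59, 60} — both open, so U is clopen.
  U = {58, 59, 60}, X ∖ U = ∅ — both open, so U is clopen.
Only trivial clopens (∅ and X) exist, so (X, τ) is connected.
Compute connected components by grouping points that agree on all clopens:
  component: {58, 59, 60}


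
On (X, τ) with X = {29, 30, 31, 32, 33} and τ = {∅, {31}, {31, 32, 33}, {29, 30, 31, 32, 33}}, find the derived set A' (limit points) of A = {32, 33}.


A' = {29, 30, 32, 33}

For each x ∈ X, list the open sets U ∈ τ with x ∈ U, then check whether U ∩ (A ∖ {x}) ≠ ∅ for every such U.
  x = 29: opens ∋ x are {29, 30, 31, 32, 33}; each meets A ∖ {29}, so x IS a limit point.
  x = 30: opens ∋ x are {29, 30, 31, 32, 33}; each meets A ∖ {30}, so x IS a limit point.
  x = 31: open {31} ∋ x has {31} ∩ (A ∖ {31}) = ∅, so x is NOT a limit point.
  x = 32: opens ∋ x are {31, 32, 33}, {29, 30, 31, 32, 33}; each meets A ∖ {32}, so x IS a limit point.
  x = 33: opens ∋ x are {31, 32, 33}, {29, 30, 31, 32, 33}; each meets A ∖ {33}, so x IS a limit point.
Collecting: A' = {29, 30, 32, 33}.


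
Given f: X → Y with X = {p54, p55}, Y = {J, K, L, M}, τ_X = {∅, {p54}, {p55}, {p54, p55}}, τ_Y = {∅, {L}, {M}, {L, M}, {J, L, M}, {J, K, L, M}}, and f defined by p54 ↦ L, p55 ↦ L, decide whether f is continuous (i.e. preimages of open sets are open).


f IS continuous.

Compute f^{-1}(U) for each U ∈ τ_Y:
  U = ∅: f^{-1}(U) = ∅ ∈ τ_X ✓.
  U = {L}: f^{-1}(U) = {p54, p55} ∈ τ_X ✓.
  U = {M}: f^{-1}(U) = ∅ ∈ τ_X ✓.
  U = {L, M}: f^{-1}(U) = {p54, p55} ∈ τ_X ✓.
  U = {J, L, M}: f^{-1}(U) = {p54, p55} ∈ τ_X ✓.
  U = {J, K, L, M}: f^{-1}(U) = {p54, p55} ∈ τ_X ✓.
Every preimage lies in τ_X, so f IS continuous.


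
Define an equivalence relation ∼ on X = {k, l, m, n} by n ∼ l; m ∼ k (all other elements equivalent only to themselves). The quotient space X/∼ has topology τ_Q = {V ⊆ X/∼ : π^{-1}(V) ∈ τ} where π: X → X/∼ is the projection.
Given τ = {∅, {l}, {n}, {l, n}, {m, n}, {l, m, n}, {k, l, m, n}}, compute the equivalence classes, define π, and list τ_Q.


X/∼ = {[k=m], [l=n]}; |τ_Q| = 3.

Equivalence classes: [k=m], [l=n].
Quotient map π: X → X/∼ sends k ↦ [k=m], l ↦ [l=n], m ↦ [k=m], n ↦ [l=n].
For each subset V ⊆ X/∼, compute π^{-1}(V) ⊆ X and check whether π^{-1}(V) ∈ τ. V is open in τ_Q iff π^{-1}(V) ∈ τ.
  V = {}: π^{-1}(V) = ∅ ∈ τ ✓.
  V = {[k=m]}: π^{-1}(V) = {k, m} ∉ τ ✗.
  V = {[l=n]}: π^{-1}(V) = {l, n} ∈ τ ✓.
  V = {[k=m], [l=n]}: π^{-1}(V) = {k, l, m, n} ∈ τ ✓.
Open sets in the quotient: τ_Q = {{}, {[l=n]}, {[k=m], [l=n]}} (3 elements).


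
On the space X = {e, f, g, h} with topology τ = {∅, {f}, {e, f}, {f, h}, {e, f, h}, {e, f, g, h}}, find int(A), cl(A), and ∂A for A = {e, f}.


int(A) = {e, f}, cl(A) = {e, f, g, h}, ∂A = {g, h}.

Closed sets in (X, τ) are complements of opens:
  closed(X, τ) = {∅, {g}, {e, g}, {g, h}, {e, g, h}, {e, f, g, h}}.
int(A) = ⋃ {U ∈ τ : U ⊆ A}. Opens contained in A: ∅, {f}, {e, f}.
Taking the union of these: int(A) = {e, f}.
cl(A) = ⋂ {C closed : A ⊆ C}. Closed sets containing A: {e, f, g, h}.
Intersecting these: cl(A) = {e, f, g, h}.
∂A = cl(A) ∖ int(A) = {e, f, g, h} ∖ {e, f} = {g, h}.


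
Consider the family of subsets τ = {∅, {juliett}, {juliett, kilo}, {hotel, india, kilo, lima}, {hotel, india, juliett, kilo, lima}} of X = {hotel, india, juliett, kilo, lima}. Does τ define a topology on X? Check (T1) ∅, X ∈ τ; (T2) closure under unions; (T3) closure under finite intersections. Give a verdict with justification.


τ is NOT a topology on X.

Axiom (T1): ∅ ∈ τ? Yes; X ∈ τ? Yes.
Axiom (T2/T3): check pairwise unions and intersections of members of τ.
Counterexample for (T3): {juliett, kilo} ∩ {hotel, india, kilo, lima} = {kilo} ∉ τ. Therefore τ is NOT a topology.


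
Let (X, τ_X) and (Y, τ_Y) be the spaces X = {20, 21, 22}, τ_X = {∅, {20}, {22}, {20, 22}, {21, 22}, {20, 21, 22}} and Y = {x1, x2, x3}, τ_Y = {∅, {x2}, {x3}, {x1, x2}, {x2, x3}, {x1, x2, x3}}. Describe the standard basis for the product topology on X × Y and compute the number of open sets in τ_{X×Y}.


Basis B = {∅ × ∅, {20} × {x2}, {20} × {x3}, {22} × {x2}, {22} × {x3}, {20} × {x1, x2}, {20} × {x2, x3}, {20, 22} × {x2}, {20, 22} × {x3}, {21, 22} × {x2}, {21, 22} × {x3}, {22} × {x1, x2}, {22} × {x2, x3}, {20} × {x1, x2, x3}, {20, 21, 22} × {x2}, {20, 21, 22} × {x3}, {22} × {x1, x2, x3}, {20, 22} × {x1, x2}, {20, 22} × {x2, x3}, {21, 22} × {x1, x2}, {21, 22} × {x2, x3}, {20, 22} × {x1, x2, x3}, {20, 21, 22} × {x1, x2}, {20, 21, 22} × {x2, x3}, {21, 22} × {x1, x2, x3}, {20, 21, 22} × {x1, x2, x3}}; |τ_{X×Y}| = 108.

Enumerate products U × V with U ∈ τ_X, V ∈ τ_Y (deduplicated):
  ∅ × ∅ = {} (∅)
  {20} × {x2} = {(20,x2)}
  {20} × {x3} = {(20,x3)}
  {22} × {x2} = {(22,x2)}
  {22} × {x3} = {(22,x3)}
  {20} × {x1, x2} = {(20,x1), (20,x2)}
  {20} × {x2, x3} = {(20,x2), (20,x3)}
  {20, 22} × {x2} = {(20,x2), (22,x2)}
  {20, 22} × {x3} = {(20,x3), (22,x3)}
  {21, 22} × {x2} = {(21,x2), (22,x2)}
  {21, 22} × {x3} = {(21,x3), (22,x3)}
  {22} × {x1, x2} = {(22,x1), (22,x2)}
  {22} × {x2, x3} = {(22,x2), (22,x3)}
  {20} × {x1, x2, x3} = {(20,x1), (20,x2), (20,x3)}
  {20, 21, 22} × {x2} = {(20,x2), (21,x2), (22,x2)}
  {20, 21, 22} × {x3} = {(20,x3), (21,x3), (22,x3)}
  {22} × {x1, x2, x3} = {(22,x1), (22,x2), (22,x3)}
  {20, 22} × {x1, x2} = {(20,x1), (20,x2), (22,x1), (22,x2)}
  {20, 22} × {x2, x3} = {(20,x2), (20,x3), (22,x2), (22,x3)}
  {21, 22} × {x1, x2} = {(21,x1), (21,x2), (22,x1), (22,x2)}
  {21, 22} × {x2, x3} = {(21,x2), (21,x3), (22,x2), (22,x3)}
  {20, 22} × {x1, x2, x3} = {(20,x1), (20,x2), (20,x3), (22,x1), (22,x2), (22,x3)}
  {20, 21, 22} × {x1, x2} = {(20,x1), (20,x2), (21,x1), (21,x2), (22,x1), (22,x2)}
  {20, 21, 22} × {x2, x3} = {(20,x2), (20,x3), (21,x2), (21,x3), (22,x2), (22,x3)}
  {21, 22} × {x1, x2, x3} = {(21,x1), (21,x2), (21,x3), (22,x1), (22,x2), (22,x3)}
  {20, 21, 22} × {x1, x2, x3} = {(20,x1), (20,x2), (20,x3), (21,x1), (21,x2), (21,x3), (22,x1), (22,x2), (22,x3)}
These 26 distinct sets form the basis B.
Close under arbitrary unions to get τ_{X×Y}; counting gives |τ_{X×Y}| = 108.


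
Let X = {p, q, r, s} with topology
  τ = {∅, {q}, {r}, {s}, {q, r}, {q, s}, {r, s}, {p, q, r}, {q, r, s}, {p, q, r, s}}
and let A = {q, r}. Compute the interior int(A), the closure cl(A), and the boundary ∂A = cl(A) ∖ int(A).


int(A) = {q, r}, cl(A) = {p, q, r}, ∂A = {p}.

Closed sets in (X, τ) are complements of opens:
  closed(X, τ) = {∅, {p}, {s}, {p, q}, {p, r}, {p, s}, {p, q, r}, {p, q, s}, {p, r, s}, {p, q, r, s}}.
int(A) = ⋃ {U ∈ τ : U ⊆ A}. Opens contained in A: ∅, {q}, {r}, {q, r}.
Taking the union of these: int(A) = {q, r}.
cl(A) = ⋂ {C closed : A ⊆ C}. Closed sets containing A: {p, q, r}, {p, q, r, s}.
Intersecting these: cl(A) = {p, q, r}.
∂A = cl(A) ∖ int(A) = {p, q, r} ∖ {q, r} = {p}.


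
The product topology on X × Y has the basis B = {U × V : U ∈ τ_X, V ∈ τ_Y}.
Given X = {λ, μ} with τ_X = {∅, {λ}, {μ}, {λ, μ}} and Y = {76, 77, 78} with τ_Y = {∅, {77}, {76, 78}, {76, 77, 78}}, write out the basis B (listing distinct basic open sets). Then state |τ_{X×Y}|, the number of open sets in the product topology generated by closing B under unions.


Basis B = {∅ × ∅, {λ} × {77}, {μ} × {77}, {λ} × {76, 78}, {λ, μ} × {77}, {μ} × {76, 78}, {λ} × {76, 77, 78}, {μ} × {76, 77, 78}, {λ, μ} × {76, 78}, {λ, μ} × {76, 77, 78}}; |τ_{X×Y}| = 16.

Enumerate products U × V with U ∈ τ_X, V ∈ τ_Y (deduplicated):
  ∅ × ∅ = {} (∅)
  {λ} × {77} = {(λ,77)}
  {μ} × {77} = {(μ,77)}
  {λ} × {76, 78} = {(λ,76), (λ,78)}
  {λ, μ} × {77} = {(λ,77), (μ,77)}
  {μ} × {76, 78} = {(μ,76), (μ,78)}
  {λ} × {76, 77, 78} = {(λ,76), (λ,77), (λ,78)}
  {μ} × {76, 77, 78} = {(μ,76), (μ,77), (μ,78)}
  {λ, μ} × {76, 78} = {(λ,76), (λ,78), (μ,76), (μ,78)}
  {λ, μ} × {76, 77, 78} = {(λ,76), (λ,77), (λ,78), (μ,76), (μ,77), (μ,78)}
These 10 distinct sets form the basis B.
Close under arbitrary unions to get τ_{X×Y}; counting gives |τ_{X×Y}| = 16.


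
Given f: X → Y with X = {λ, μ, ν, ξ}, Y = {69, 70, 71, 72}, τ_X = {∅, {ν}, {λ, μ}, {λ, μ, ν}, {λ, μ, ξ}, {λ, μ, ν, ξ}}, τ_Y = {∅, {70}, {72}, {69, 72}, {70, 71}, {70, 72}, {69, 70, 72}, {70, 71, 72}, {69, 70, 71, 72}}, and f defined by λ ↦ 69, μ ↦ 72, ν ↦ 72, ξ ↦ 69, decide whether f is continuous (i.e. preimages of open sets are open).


f is NOT continuous.

Compute f^{-1}(U) for each U ∈ τ_Y:
  U = ∅: f^{-1}(U) = ∅ ∈ τ_X ✓.
  U = {70}: f^{-1}(U) = ∅ ∈ τ_X ✓.
  U = {72}: f^{-1}(U) = {μ, ν} ∉ τ_X ✗.
  U = {69, 72}: f^{-1}(U) = {λ, μ, ν, ξ} ∈ τ_X ✓.
  U = {70, 71}: f^{-1}(U) = ∅ ∈ τ_X ✓.
  U = {70, 72}: f^{-1}(U) = {μ, ν} ∉ τ_X ✗.
  U = {69, 70, 72}: f^{-1}(U) = {λ, μ, ν, ξ} ∈ τ_X ✓.
  U = {70, 71, 72}: f^{-1}(U) = {μ, ν} ∉ τ_X ✗.
  U = {69, 70, 71, 72}: f^{-1}(U) = {λ, μ, ν, ξ} ∈ τ_X ✓.
Found U = {72} with f^{-1}(U) = {μ, ν} not in τ_X. Therefore f is NOT continuous.


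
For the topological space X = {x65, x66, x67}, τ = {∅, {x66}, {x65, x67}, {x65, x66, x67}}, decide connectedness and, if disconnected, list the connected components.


(X, τ) is disconnected; components = [{x66}, {x65, x67}].

Find clopen sets (U ∈ τ with X ∖ U ∈ τ):
  U = ∅, X ∖ U = {x65, x66, x67} — both open, so U is clopen.
  U = {x66}, X ∖ U = {x65, x67} — both open, so U is clopen.
  U = {x65, x67}, X ∖ U = {x66} — both open, so U is clopen.
  U = {x65, x66, x67}, X ∖ U = ∅ — both open, so U is clopen.
Nontrivial clopen(s) exist: e.g. {x66}. So (X, τ) is disconnected.
Compute connected components by grouping points that agree on all clopens:
  component: {x66}
  component: {x65, x67}


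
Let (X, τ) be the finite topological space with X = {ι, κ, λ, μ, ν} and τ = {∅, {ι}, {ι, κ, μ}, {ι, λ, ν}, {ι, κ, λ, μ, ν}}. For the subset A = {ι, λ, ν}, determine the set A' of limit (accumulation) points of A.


A' = {κ, λ, μ, ν}

For each x ∈ X, list the open sets U ∈ τ with x ∈ U, then check whether U ∩ (A ∖ {x}) ≠ ∅ for every such U.
  x = ι: open {ι} ∋ x has {ι} ∩ (A ∖ {ι}) = ∅, so x is NOT a limit point.
  x = κ: opens ∋ x are {ι, κ, μ}, {ι, κ, λ, μ, ν}; each meets A ∖ {κ}, so x IS a limit point.
  x = λ: opens ∋ x are {ι, λ, ν}, {ι, κ, λ, μ, ν}; each meets A ∖ {λ}, so x IS a limit point.
  x = μ: opens ∋ x are {ι, κ, μ}, {ι, κ, λ, μ, ν}; each meets A ∖ {μ}, so x IS a limit point.
  x = ν: opens ∋ x are {ι, λ, ν}, {ι, κ, λ, μ, ν}; each meets A ∖ {ν}, so x IS a limit point.
Collecting: A' = {κ, λ, μ, ν}.


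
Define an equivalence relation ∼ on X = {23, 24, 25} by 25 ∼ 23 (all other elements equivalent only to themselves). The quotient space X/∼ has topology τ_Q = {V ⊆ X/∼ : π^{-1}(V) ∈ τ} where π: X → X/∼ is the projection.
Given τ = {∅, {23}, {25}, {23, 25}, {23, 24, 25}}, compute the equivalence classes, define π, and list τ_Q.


X/∼ = {[23=25], [24]}; |τ_Q| = 3.

Equivalence classes: [23=25], [24].
Quotient map π: X → X/∼ sends 23 ↦ [23=25], 24 ↦ [24], 25 ↦ [23=25].
For each subset V ⊆ X/∼, compute π^{-1}(V) ⊆ X and check whether π^{-1}(V) ∈ τ. V is open in τ_Q iff π^{-1}(V) ∈ τ.
  V = {}: π^{-1}(V) = ∅ ∈ τ ✓.
  V = {[23=25]}: π^{-1}(V) = {23, 25} ∈ τ ✓.
  V = {[24]}: π^{-1}(V) = {24} ∉ τ ✗.
  V = {[23=25], [24]}: π^{-1}(V) = {23, 24, 25} ∈ τ ✓.
Open sets in the quotient: τ_Q = {{}, {[23=25]}, {[23=25], [24]}} (3 elements).


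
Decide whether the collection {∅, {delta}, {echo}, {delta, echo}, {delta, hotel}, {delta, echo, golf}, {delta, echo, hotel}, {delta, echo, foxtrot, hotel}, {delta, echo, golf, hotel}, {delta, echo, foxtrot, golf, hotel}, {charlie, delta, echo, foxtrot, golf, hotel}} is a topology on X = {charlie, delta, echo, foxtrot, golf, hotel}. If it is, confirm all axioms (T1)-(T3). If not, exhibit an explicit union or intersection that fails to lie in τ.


τ IS a topology on X.

Axiom (T1): ∅ ∈ τ? Yes; X ∈ τ? Yes.
Axiom (T2/T3): check pairwise unions and intersections of members of τ.
All pairwise intersections and unions checked — each lies in τ. Therefore τ satisfies (T1), (T2), (T3): it IS a topology on X.


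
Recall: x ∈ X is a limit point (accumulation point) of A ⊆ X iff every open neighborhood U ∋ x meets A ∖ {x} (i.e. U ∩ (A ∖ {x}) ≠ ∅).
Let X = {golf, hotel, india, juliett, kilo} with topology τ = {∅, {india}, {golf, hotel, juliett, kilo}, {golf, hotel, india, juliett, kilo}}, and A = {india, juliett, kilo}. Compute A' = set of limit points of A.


A' = {golf, hotel, juliett, kilo}

For each x ∈ X, list the open sets U ∈ τ with x ∈ U, then check whether U ∩ (A ∖ {x}) ≠ ∅ for every such U.
  x = golf: opens ∋ x are {golf, hotel, juliett, kilo}, {golf, hotel, india, juliett, kilo}; each meets A ∖ {golf}, so x IS a limit point.
  x = hotel: opens ∋ x are {golf, hotel, juliett, kilo}, {golf, hotel, india, juliett, kilo}; each meets A ∖ {hotel}, so x IS a limit point.
  x = india: open {india} ∋ x has {india} ∩ (A ∖ {india}) = ∅, so x is NOT a limit point.
  x = juliett: opens ∋ x are {golf, hotel, juliett, kilo}, {golf, hotel, india, juliett, kilo}; each meets A ∖ {juliett}, so x IS a limit point.
  x = kilo: opens ∋ x are {golf, hotel, juliett, kilo}, {golf, hotel, india, juliett, kilo}; each meets A ∖ {kilo}, so x IS a limit point.
Collecting: A' = {golf, hotel, juliett, kilo}.


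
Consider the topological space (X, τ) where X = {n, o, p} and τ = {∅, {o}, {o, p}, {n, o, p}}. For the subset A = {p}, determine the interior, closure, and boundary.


int(A) = ∅, cl(A) = {n, p}, ∂A = {n, p}.

Closed sets in (X, τ) are complements of opens:
  closed(X, τ) = {∅, {n}, {n, p}, {n, o, p}}.
int(A) = ⋃ {U ∈ τ : U ⊆ A}. Opens contained in A: ∅.
Taking the union of these: int(A) = ∅.
cl(A) = ⋂ {C closed : A ⊆ C}. Closed sets containing A: {n, p}, {n, o, p}.
Intersecting these: cl(A) = {n, p}.
∂A = cl(A) ∖ int(A) = {n, p} ∖ ∅ = {n, p}.


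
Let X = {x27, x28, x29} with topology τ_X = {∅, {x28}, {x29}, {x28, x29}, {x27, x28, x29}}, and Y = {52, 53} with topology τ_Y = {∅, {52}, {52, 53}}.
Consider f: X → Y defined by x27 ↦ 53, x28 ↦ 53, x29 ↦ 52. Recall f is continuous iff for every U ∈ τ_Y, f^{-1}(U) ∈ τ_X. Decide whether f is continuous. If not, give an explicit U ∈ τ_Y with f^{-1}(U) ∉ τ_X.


f IS continuous.

Compute f^{-1}(U) for each U ∈ τ_Y:
  U = ∅: f^{-1}(U) = ∅ ∈ τ_X ✓.
  U = {52}: f^{-1}(U) = {x29} ∈ τ_X ✓.
  U = {52, 53}: f^{-1}(U) = {x27, x28, x29} ∈ τ_X ✓.
Every preimage lies in τ_X, so f IS continuous.


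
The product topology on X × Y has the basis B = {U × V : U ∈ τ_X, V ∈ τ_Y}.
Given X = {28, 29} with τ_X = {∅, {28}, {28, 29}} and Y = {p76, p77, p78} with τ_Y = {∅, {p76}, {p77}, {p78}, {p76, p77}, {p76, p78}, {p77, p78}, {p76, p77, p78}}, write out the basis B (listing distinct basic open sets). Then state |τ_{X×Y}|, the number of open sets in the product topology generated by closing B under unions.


Basis B = {∅ × ∅, {28} × {p76}, {28} × {p77}, {28} × {p78}, {28} × {p76, p77}, {28} × {p76, p78}, {28, 29} × {p76}, {28} × {p77, p78}, {28, 29} × {p77}, {28, 29} × {p78}, {28} × {p76, p77, p78}, {28, 29} × {p76, p77}, {28, 29} × {p76, p78}, {28, 29} × {p77, p78}, {28, 29} × {p76, p77, p78}}; |τ_{X×Y}| = 27.

Enumerate products U × V with U ∈ τ_X, V ∈ τ_Y (deduplicated):
  ∅ × ∅ = {} (∅)
  {28} × {p76} = {(28,p76)}
  {28} × {p77} = {(28,p77)}
  {28} × {p78} = {(28,p78)}
  {28} × {p76, p77} = {(28,p76), (28,p77)}
  {28} × {p76, p78} = {(28,p76), (28,p78)}
  {28, 29} × {p76} = {(28,p76), (29,p76)}
  {28} × {p77, p78} = {(28,p77), (28,p78)}
  {28, 29} × {p77} = {(28,p77), (29,p77)}
  {28, 29} × {p78} = {(28,p78), (29,p78)}
  {28} × {p76, p77, p78} = {(28,p76), (28,p77), (28,p78)}
  {28, 29} × {p76, p77} = {(28,p76), (28,p77), (29,p76), (29,p77)}
  {28, 29} × {p76, p78} = {(28,p76), (28,p78), (29,p76), (29,p78)}
  {28, 29} × {p77, p78} = {(28,p77), (28,p78), (29,p77), (29,p78)}
  {28, 29} × {p76, p77, p78} = {(28,p76), (28,p77), (28,p78), (29,p76), (29,p77), (29,p78)}
These 15 distinct sets form the basis B.
Close under arbitrary unions to get τ_{X×Y}; counting gives |τ_{X×Y}| = 27.


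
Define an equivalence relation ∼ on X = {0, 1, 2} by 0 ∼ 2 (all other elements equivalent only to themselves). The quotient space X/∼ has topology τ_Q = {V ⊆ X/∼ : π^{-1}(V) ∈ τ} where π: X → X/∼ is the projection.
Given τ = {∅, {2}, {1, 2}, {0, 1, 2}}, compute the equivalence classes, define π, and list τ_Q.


X/∼ = {[0=2], [1]}; |τ_Q| = 2.

Equivalence classes: [0=2], [1].
Quotient map π: X → X/∼ sends 0 ↦ [0=2], 1 ↦ [1], 2 ↦ [0=2].
For each subset V ⊆ X/∼, compute π^{-1}(V) ⊆ X and check whether π^{-1}(V) ∈ τ. V is open in τ_Q iff π^{-1}(V) ∈ τ.
  V = {}: π^{-1}(V) = ∅ ∈ τ ✓.
  V = {[0=2]}: π^{-1}(V) = {0, 2} ∉ τ ✗.
  V = {[1]}: π^{-1}(V) = {1} ∉ τ ✗.
  V = {[0=2], [1]}: π^{-1}(V) = {0, 1, 2} ∈ τ ✓.
Open sets in the quotient: τ_Q = {{}, {[0=2], [1]}} (2 elements).


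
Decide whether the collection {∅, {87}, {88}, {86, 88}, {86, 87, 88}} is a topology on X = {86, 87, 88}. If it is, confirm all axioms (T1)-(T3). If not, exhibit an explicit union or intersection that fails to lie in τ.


τ is NOT a topology on X.

Axiom (T1): ∅ ∈ τ? Yes; X ∈ τ? Yes.
Axiom (T2/T3): check pairwise unions and intersections of members of τ.
Counterexample for (T2): {87} ∪ {88} = {87, 88} ∉ τ. Therefore τ is NOT a topology.


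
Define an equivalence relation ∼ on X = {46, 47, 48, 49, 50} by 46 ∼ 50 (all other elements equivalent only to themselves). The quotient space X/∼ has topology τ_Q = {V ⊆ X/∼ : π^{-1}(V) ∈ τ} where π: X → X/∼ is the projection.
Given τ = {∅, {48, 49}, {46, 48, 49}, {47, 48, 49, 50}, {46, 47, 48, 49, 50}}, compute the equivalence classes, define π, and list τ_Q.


X/∼ = {[46=50], [47], [48], [49]}; |τ_Q| = 3.

Equivalence classes: [46=50], [47], [48], [49].
Quotient map π: X → X/∼ sends 46 ↦ [46=50], 47 ↦ [47], 48 ↦ [48], 49 ↦ [49], 50 ↦ [46=50].
For each subset V ⊆ X/∼, compute π^{-1}(V) ⊆ X and check whether π^{-1}(V) ∈ τ. V is open in τ_Q iff π^{-1}(V) ∈ τ.
  V = {}: π^{-1}(V) = ∅ ∈ τ ✓.
  V = {[46=50]}: π^{-1}(V) = {46, 50} ∉ τ ✗.
  V = {[47]}: π^{-1}(V) = {47} ∉ τ ✗.
  V = {[46=50], [47]}: π^{-1}(V) = {46, 47, 50} ∉ τ ✗.
  V = {[48]}: π^{-1}(V) = {48} ∉ τ ✗.
  V = {[46=50], [48]}: π^{-1}(V) = {46, 48, 50} ∉ τ ✗.
  V = {[47], [48]}: π^{-1}(V) = {47, 48} ∉ τ ✗.
  V = {[46=50], [47], [48]}: π^{-1}(V) = {46, 47, 48, 50} ∉ τ ✗.
  V = {[49]}: π^{-1}(V) = {49} ∉ τ ✗.
  V = {[46=50], [49]}: π^{-1}(V) = {46, 49, 50} ∉ τ ✗.
  V = {[47], [49]}: π^{-1}(V) = {47, 49} ∉ τ ✗.
  V = {[46=50], [47], [49]}: π^{-1}(V) = {46, 47, 49, 50} ∉ τ ✗.
  V = {[48], [49]}: π^{-1}(V) = {48, 49} ∈ τ ✓.
  V = {[46=50], [48], [49]}: π^{-1}(V) = {46, 48, 49, 50} ∉ τ ✗.
  V = {[47], [48], [49]}: π^{-1}(V) = {47, 48, 49} ∉ τ ✗.
  V = {[46=50], [47], [48], [49]}: π^{-1}(V) = {46, 47, 48, 49, 50} ∈ τ ✓.
Open sets in the quotient: τ_Q = {{}, {[48], [49]}, {[46=50], [47], [48], [49]}} (3 elements).


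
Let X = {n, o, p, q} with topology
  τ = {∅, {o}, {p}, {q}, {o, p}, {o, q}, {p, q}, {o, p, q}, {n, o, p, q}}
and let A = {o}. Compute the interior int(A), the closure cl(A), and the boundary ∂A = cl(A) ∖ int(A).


int(A) = {o}, cl(A) = {n, o}, ∂A = {n}.

Closed sets in (X, τ) are complements of opens:
  closed(X, τ) = {∅, {n}, {n, o}, {n, p}, {n, q}, {n, o, p}, {n, o, q}, {n, p, q}, {n, o, p, q}}.
int(A) = ⋃ {U ∈ τ : U ⊆ A}. Opens contained in A: ∅, {o}.
Taking the union of these: int(A) = {o}.
cl(A) = ⋂ {C closed : A ⊆ C}. Closed sets containing A: {n, o}, {n, o, p}, {n, o, q}, {n, o, p, q}.
Intersecting these: cl(A) = {n, o}.
∂A = cl(A) ∖ int(A) = {n, o} ∖ {o} = {n}.
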